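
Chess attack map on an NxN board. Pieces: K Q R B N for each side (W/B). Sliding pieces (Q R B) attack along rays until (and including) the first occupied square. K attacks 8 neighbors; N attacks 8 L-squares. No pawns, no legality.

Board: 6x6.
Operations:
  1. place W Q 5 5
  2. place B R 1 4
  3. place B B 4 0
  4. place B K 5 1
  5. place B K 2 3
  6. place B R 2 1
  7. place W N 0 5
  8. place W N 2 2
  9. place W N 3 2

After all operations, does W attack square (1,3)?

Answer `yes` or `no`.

Op 1: place WQ@(5,5)
Op 2: place BR@(1,4)
Op 3: place BB@(4,0)
Op 4: place BK@(5,1)
Op 5: place BK@(2,3)
Op 6: place BR@(2,1)
Op 7: place WN@(0,5)
Op 8: place WN@(2,2)
Op 9: place WN@(3,2)
Per-piece attacks for W:
  WN@(0,5): attacks (1,3) (2,4)
  WN@(2,2): attacks (3,4) (4,3) (1,4) (0,3) (3,0) (4,1) (1,0) (0,1)
  WN@(3,2): attacks (4,4) (5,3) (2,4) (1,3) (4,0) (5,1) (2,0) (1,1)
  WQ@(5,5): attacks (5,4) (5,3) (5,2) (5,1) (4,5) (3,5) (2,5) (1,5) (0,5) (4,4) (3,3) (2,2) [ray(0,-1) blocked at (5,1); ray(-1,0) blocked at (0,5); ray(-1,-1) blocked at (2,2)]
W attacks (1,3): yes

Answer: yes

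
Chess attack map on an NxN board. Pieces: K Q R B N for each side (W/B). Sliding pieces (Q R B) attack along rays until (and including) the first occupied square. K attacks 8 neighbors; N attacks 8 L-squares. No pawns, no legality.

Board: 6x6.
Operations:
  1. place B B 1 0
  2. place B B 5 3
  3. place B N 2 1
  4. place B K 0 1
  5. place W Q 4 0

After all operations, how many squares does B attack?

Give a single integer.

Answer: 15

Derivation:
Op 1: place BB@(1,0)
Op 2: place BB@(5,3)
Op 3: place BN@(2,1)
Op 4: place BK@(0,1)
Op 5: place WQ@(4,0)
Per-piece attacks for B:
  BK@(0,1): attacks (0,2) (0,0) (1,1) (1,2) (1,0)
  BB@(1,0): attacks (2,1) (0,1) [ray(1,1) blocked at (2,1); ray(-1,1) blocked at (0,1)]
  BN@(2,1): attacks (3,3) (4,2) (1,3) (0,2) (4,0) (0,0)
  BB@(5,3): attacks (4,4) (3,5) (4,2) (3,1) (2,0)
Union (15 distinct): (0,0) (0,1) (0,2) (1,0) (1,1) (1,2) (1,3) (2,0) (2,1) (3,1) (3,3) (3,5) (4,0) (4,2) (4,4)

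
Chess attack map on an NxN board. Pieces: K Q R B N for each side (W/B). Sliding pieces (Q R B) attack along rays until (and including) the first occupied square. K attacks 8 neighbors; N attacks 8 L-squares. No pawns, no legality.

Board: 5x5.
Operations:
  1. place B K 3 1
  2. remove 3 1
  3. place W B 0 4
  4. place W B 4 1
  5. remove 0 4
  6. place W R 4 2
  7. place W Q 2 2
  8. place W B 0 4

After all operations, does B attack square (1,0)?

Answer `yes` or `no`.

Answer: no

Derivation:
Op 1: place BK@(3,1)
Op 2: remove (3,1)
Op 3: place WB@(0,4)
Op 4: place WB@(4,1)
Op 5: remove (0,4)
Op 6: place WR@(4,2)
Op 7: place WQ@(2,2)
Op 8: place WB@(0,4)
Per-piece attacks for B:
B attacks (1,0): no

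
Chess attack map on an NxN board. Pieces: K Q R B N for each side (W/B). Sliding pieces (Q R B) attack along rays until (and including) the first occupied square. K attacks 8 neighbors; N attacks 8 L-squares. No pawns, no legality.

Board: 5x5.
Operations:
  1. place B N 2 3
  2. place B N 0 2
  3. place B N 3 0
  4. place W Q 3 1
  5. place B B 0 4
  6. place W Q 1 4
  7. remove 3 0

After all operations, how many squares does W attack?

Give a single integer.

Op 1: place BN@(2,3)
Op 2: place BN@(0,2)
Op 3: place BN@(3,0)
Op 4: place WQ@(3,1)
Op 5: place BB@(0,4)
Op 6: place WQ@(1,4)
Op 7: remove (3,0)
Per-piece attacks for W:
  WQ@(1,4): attacks (1,3) (1,2) (1,1) (1,0) (2,4) (3,4) (4,4) (0,4) (2,3) (0,3) [ray(-1,0) blocked at (0,4); ray(1,-1) blocked at (2,3)]
  WQ@(3,1): attacks (3,2) (3,3) (3,4) (3,0) (4,1) (2,1) (1,1) (0,1) (4,2) (4,0) (2,2) (1,3) (0,4) (2,0) [ray(-1,1) blocked at (0,4)]
Union (20 distinct): (0,1) (0,3) (0,4) (1,0) (1,1) (1,2) (1,3) (2,0) (2,1) (2,2) (2,3) (2,4) (3,0) (3,2) (3,3) (3,4) (4,0) (4,1) (4,2) (4,4)

Answer: 20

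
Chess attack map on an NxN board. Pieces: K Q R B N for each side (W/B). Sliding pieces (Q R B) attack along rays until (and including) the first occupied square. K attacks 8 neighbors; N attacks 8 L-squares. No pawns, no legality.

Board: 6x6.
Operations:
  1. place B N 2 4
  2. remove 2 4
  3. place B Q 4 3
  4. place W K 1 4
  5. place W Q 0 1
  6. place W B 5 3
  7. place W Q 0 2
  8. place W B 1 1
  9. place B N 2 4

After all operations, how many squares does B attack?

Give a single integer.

Op 1: place BN@(2,4)
Op 2: remove (2,4)
Op 3: place BQ@(4,3)
Op 4: place WK@(1,4)
Op 5: place WQ@(0,1)
Op 6: place WB@(5,3)
Op 7: place WQ@(0,2)
Op 8: place WB@(1,1)
Op 9: place BN@(2,4)
Per-piece attacks for B:
  BN@(2,4): attacks (4,5) (0,5) (3,2) (4,3) (1,2) (0,3)
  BQ@(4,3): attacks (4,4) (4,5) (4,2) (4,1) (4,0) (5,3) (3,3) (2,3) (1,3) (0,3) (5,4) (5,2) (3,4) (2,5) (3,2) (2,1) (1,0) [ray(1,0) blocked at (5,3)]
Union (20 distinct): (0,3) (0,5) (1,0) (1,2) (1,3) (2,1) (2,3) (2,5) (3,2) (3,3) (3,4) (4,0) (4,1) (4,2) (4,3) (4,4) (4,5) (5,2) (5,3) (5,4)

Answer: 20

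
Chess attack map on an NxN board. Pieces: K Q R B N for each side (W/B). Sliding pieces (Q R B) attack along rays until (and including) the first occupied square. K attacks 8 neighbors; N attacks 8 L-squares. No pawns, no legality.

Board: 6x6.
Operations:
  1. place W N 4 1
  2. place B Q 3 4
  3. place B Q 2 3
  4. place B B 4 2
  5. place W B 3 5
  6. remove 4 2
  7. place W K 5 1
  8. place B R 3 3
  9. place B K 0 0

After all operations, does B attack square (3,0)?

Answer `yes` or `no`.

Answer: yes

Derivation:
Op 1: place WN@(4,1)
Op 2: place BQ@(3,4)
Op 3: place BQ@(2,3)
Op 4: place BB@(4,2)
Op 5: place WB@(3,5)
Op 6: remove (4,2)
Op 7: place WK@(5,1)
Op 8: place BR@(3,3)
Op 9: place BK@(0,0)
Per-piece attacks for B:
  BK@(0,0): attacks (0,1) (1,0) (1,1)
  BQ@(2,3): attacks (2,4) (2,5) (2,2) (2,1) (2,0) (3,3) (1,3) (0,3) (3,4) (3,2) (4,1) (1,4) (0,5) (1,2) (0,1) [ray(1,0) blocked at (3,3); ray(1,1) blocked at (3,4); ray(1,-1) blocked at (4,1)]
  BR@(3,3): attacks (3,4) (3,2) (3,1) (3,0) (4,3) (5,3) (2,3) [ray(0,1) blocked at (3,4); ray(-1,0) blocked at (2,3)]
  BQ@(3,4): attacks (3,5) (3,3) (4,4) (5,4) (2,4) (1,4) (0,4) (4,5) (4,3) (5,2) (2,5) (2,3) [ray(0,1) blocked at (3,5); ray(0,-1) blocked at (3,3); ray(-1,-1) blocked at (2,3)]
B attacks (3,0): yes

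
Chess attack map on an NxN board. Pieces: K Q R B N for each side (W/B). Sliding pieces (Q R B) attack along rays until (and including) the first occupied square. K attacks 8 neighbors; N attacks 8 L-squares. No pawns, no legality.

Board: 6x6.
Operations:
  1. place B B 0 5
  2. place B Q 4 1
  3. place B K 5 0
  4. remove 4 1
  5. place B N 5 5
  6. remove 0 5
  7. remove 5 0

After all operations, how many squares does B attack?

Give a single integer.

Op 1: place BB@(0,5)
Op 2: place BQ@(4,1)
Op 3: place BK@(5,0)
Op 4: remove (4,1)
Op 5: place BN@(5,5)
Op 6: remove (0,5)
Op 7: remove (5,0)
Per-piece attacks for B:
  BN@(5,5): attacks (4,3) (3,4)
Union (2 distinct): (3,4) (4,3)

Answer: 2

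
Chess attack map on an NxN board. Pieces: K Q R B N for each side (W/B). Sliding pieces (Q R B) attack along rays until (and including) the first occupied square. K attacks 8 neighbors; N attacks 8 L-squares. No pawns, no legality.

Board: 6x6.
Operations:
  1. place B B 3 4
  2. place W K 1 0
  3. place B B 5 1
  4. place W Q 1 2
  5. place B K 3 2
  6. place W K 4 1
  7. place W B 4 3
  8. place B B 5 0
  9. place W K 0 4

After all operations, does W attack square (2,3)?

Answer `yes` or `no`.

Answer: yes

Derivation:
Op 1: place BB@(3,4)
Op 2: place WK@(1,0)
Op 3: place BB@(5,1)
Op 4: place WQ@(1,2)
Op 5: place BK@(3,2)
Op 6: place WK@(4,1)
Op 7: place WB@(4,3)
Op 8: place BB@(5,0)
Op 9: place WK@(0,4)
Per-piece attacks for W:
  WK@(0,4): attacks (0,5) (0,3) (1,4) (1,5) (1,3)
  WK@(1,0): attacks (1,1) (2,0) (0,0) (2,1) (0,1)
  WQ@(1,2): attacks (1,3) (1,4) (1,5) (1,1) (1,0) (2,2) (3,2) (0,2) (2,3) (3,4) (2,1) (3,0) (0,3) (0,1) [ray(0,-1) blocked at (1,0); ray(1,0) blocked at (3,2); ray(1,1) blocked at (3,4)]
  WK@(4,1): attacks (4,2) (4,0) (5,1) (3,1) (5,2) (5,0) (3,2) (3,0)
  WB@(4,3): attacks (5,4) (5,2) (3,4) (3,2) [ray(-1,1) blocked at (3,4); ray(-1,-1) blocked at (3,2)]
W attacks (2,3): yes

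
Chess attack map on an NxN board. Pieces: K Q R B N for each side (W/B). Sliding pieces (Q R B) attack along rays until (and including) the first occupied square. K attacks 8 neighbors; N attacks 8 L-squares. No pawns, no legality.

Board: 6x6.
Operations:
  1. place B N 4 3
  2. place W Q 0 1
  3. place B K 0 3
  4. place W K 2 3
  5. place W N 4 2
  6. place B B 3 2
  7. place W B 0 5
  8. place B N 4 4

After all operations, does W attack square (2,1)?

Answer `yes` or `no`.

Answer: yes

Derivation:
Op 1: place BN@(4,3)
Op 2: place WQ@(0,1)
Op 3: place BK@(0,3)
Op 4: place WK@(2,3)
Op 5: place WN@(4,2)
Op 6: place BB@(3,2)
Op 7: place WB@(0,5)
Op 8: place BN@(4,4)
Per-piece attacks for W:
  WQ@(0,1): attacks (0,2) (0,3) (0,0) (1,1) (2,1) (3,1) (4,1) (5,1) (1,2) (2,3) (1,0) [ray(0,1) blocked at (0,3); ray(1,1) blocked at (2,3)]
  WB@(0,5): attacks (1,4) (2,3) [ray(1,-1) blocked at (2,3)]
  WK@(2,3): attacks (2,4) (2,2) (3,3) (1,3) (3,4) (3,2) (1,4) (1,2)
  WN@(4,2): attacks (5,4) (3,4) (2,3) (5,0) (3,0) (2,1)
W attacks (2,1): yes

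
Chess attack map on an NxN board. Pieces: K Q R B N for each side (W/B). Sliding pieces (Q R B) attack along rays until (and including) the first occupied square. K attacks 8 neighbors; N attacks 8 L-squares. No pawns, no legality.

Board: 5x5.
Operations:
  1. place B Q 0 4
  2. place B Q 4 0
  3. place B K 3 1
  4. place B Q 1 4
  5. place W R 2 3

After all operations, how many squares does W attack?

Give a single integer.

Op 1: place BQ@(0,4)
Op 2: place BQ@(4,0)
Op 3: place BK@(3,1)
Op 4: place BQ@(1,4)
Op 5: place WR@(2,3)
Per-piece attacks for W:
  WR@(2,3): attacks (2,4) (2,2) (2,1) (2,0) (3,3) (4,3) (1,3) (0,3)
Union (8 distinct): (0,3) (1,3) (2,0) (2,1) (2,2) (2,4) (3,3) (4,3)

Answer: 8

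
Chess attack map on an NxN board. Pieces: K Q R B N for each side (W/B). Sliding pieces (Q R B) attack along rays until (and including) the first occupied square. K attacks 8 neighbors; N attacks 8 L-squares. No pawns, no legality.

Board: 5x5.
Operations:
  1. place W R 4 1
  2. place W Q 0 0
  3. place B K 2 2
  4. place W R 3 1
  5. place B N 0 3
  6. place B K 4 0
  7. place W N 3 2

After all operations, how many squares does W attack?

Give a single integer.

Op 1: place WR@(4,1)
Op 2: place WQ@(0,0)
Op 3: place BK@(2,2)
Op 4: place WR@(3,1)
Op 5: place BN@(0,3)
Op 6: place BK@(4,0)
Op 7: place WN@(3,2)
Per-piece attacks for W:
  WQ@(0,0): attacks (0,1) (0,2) (0,3) (1,0) (2,0) (3,0) (4,0) (1,1) (2,2) [ray(0,1) blocked at (0,3); ray(1,0) blocked at (4,0); ray(1,1) blocked at (2,2)]
  WR@(3,1): attacks (3,2) (3,0) (4,1) (2,1) (1,1) (0,1) [ray(0,1) blocked at (3,2); ray(1,0) blocked at (4,1)]
  WN@(3,2): attacks (4,4) (2,4) (1,3) (4,0) (2,0) (1,1)
  WR@(4,1): attacks (4,2) (4,3) (4,4) (4,0) (3,1) [ray(0,-1) blocked at (4,0); ray(-1,0) blocked at (3,1)]
Union (18 distinct): (0,1) (0,2) (0,3) (1,0) (1,1) (1,3) (2,0) (2,1) (2,2) (2,4) (3,0) (3,1) (3,2) (4,0) (4,1) (4,2) (4,3) (4,4)

Answer: 18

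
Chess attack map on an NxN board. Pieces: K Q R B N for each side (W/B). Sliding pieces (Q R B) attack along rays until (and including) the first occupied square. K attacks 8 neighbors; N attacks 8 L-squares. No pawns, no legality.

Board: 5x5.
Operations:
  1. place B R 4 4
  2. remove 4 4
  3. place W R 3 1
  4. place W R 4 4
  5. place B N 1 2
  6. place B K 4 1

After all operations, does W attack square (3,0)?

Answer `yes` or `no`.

Op 1: place BR@(4,4)
Op 2: remove (4,4)
Op 3: place WR@(3,1)
Op 4: place WR@(4,4)
Op 5: place BN@(1,2)
Op 6: place BK@(4,1)
Per-piece attacks for W:
  WR@(3,1): attacks (3,2) (3,3) (3,4) (3,0) (4,1) (2,1) (1,1) (0,1) [ray(1,0) blocked at (4,1)]
  WR@(4,4): attacks (4,3) (4,2) (4,1) (3,4) (2,4) (1,4) (0,4) [ray(0,-1) blocked at (4,1)]
W attacks (3,0): yes

Answer: yes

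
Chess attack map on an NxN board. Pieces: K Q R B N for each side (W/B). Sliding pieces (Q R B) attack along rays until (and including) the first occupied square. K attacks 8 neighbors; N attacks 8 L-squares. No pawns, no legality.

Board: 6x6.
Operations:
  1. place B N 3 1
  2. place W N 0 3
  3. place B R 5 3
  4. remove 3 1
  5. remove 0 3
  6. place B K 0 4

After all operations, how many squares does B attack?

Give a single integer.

Op 1: place BN@(3,1)
Op 2: place WN@(0,3)
Op 3: place BR@(5,3)
Op 4: remove (3,1)
Op 5: remove (0,3)
Op 6: place BK@(0,4)
Per-piece attacks for B:
  BK@(0,4): attacks (0,5) (0,3) (1,4) (1,5) (1,3)
  BR@(5,3): attacks (5,4) (5,5) (5,2) (5,1) (5,0) (4,3) (3,3) (2,3) (1,3) (0,3)
Union (13 distinct): (0,3) (0,5) (1,3) (1,4) (1,5) (2,3) (3,3) (4,3) (5,0) (5,1) (5,2) (5,4) (5,5)

Answer: 13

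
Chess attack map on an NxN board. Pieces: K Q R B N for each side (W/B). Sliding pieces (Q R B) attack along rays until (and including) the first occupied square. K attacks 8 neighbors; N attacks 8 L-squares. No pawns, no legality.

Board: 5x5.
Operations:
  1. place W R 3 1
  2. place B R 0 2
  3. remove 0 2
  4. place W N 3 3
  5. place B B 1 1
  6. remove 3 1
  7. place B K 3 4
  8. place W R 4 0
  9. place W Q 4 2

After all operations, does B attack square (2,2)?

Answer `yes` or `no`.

Answer: yes

Derivation:
Op 1: place WR@(3,1)
Op 2: place BR@(0,2)
Op 3: remove (0,2)
Op 4: place WN@(3,3)
Op 5: place BB@(1,1)
Op 6: remove (3,1)
Op 7: place BK@(3,4)
Op 8: place WR@(4,0)
Op 9: place WQ@(4,2)
Per-piece attacks for B:
  BB@(1,1): attacks (2,2) (3,3) (2,0) (0,2) (0,0) [ray(1,1) blocked at (3,3)]
  BK@(3,4): attacks (3,3) (4,4) (2,4) (4,3) (2,3)
B attacks (2,2): yes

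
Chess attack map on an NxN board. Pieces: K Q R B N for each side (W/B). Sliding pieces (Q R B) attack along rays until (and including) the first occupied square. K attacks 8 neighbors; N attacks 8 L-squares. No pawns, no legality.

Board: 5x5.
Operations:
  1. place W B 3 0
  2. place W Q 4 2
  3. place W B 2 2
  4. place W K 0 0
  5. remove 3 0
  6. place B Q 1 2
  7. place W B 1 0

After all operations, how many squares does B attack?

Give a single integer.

Answer: 12

Derivation:
Op 1: place WB@(3,0)
Op 2: place WQ@(4,2)
Op 3: place WB@(2,2)
Op 4: place WK@(0,0)
Op 5: remove (3,0)
Op 6: place BQ@(1,2)
Op 7: place WB@(1,0)
Per-piece attacks for B:
  BQ@(1,2): attacks (1,3) (1,4) (1,1) (1,0) (2,2) (0,2) (2,3) (3,4) (2,1) (3,0) (0,3) (0,1) [ray(0,-1) blocked at (1,0); ray(1,0) blocked at (2,2)]
Union (12 distinct): (0,1) (0,2) (0,3) (1,0) (1,1) (1,3) (1,4) (2,1) (2,2) (2,3) (3,0) (3,4)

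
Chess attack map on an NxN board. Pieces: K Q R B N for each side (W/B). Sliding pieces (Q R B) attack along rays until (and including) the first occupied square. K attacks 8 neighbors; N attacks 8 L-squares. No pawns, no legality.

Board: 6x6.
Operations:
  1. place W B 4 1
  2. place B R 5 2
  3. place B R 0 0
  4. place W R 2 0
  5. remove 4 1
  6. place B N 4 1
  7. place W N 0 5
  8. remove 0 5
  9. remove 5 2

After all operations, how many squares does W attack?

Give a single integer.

Answer: 10

Derivation:
Op 1: place WB@(4,1)
Op 2: place BR@(5,2)
Op 3: place BR@(0,0)
Op 4: place WR@(2,0)
Op 5: remove (4,1)
Op 6: place BN@(4,1)
Op 7: place WN@(0,5)
Op 8: remove (0,5)
Op 9: remove (5,2)
Per-piece attacks for W:
  WR@(2,0): attacks (2,1) (2,2) (2,3) (2,4) (2,5) (3,0) (4,0) (5,0) (1,0) (0,0) [ray(-1,0) blocked at (0,0)]
Union (10 distinct): (0,0) (1,0) (2,1) (2,2) (2,3) (2,4) (2,5) (3,0) (4,0) (5,0)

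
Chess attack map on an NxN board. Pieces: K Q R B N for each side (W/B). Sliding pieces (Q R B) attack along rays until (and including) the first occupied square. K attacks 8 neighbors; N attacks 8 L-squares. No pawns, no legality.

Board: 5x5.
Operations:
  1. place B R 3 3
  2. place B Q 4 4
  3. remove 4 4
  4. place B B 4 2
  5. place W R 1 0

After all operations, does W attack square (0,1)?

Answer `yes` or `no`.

Answer: no

Derivation:
Op 1: place BR@(3,3)
Op 2: place BQ@(4,4)
Op 3: remove (4,4)
Op 4: place BB@(4,2)
Op 5: place WR@(1,0)
Per-piece attacks for W:
  WR@(1,0): attacks (1,1) (1,2) (1,3) (1,4) (2,0) (3,0) (4,0) (0,0)
W attacks (0,1): no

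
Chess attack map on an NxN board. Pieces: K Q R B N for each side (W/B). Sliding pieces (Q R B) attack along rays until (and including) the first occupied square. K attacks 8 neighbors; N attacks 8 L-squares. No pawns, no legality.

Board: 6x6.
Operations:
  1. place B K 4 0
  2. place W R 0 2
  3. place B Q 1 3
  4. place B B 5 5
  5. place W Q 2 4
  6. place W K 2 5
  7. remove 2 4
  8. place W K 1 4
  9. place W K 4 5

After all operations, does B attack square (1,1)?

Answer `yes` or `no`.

Answer: yes

Derivation:
Op 1: place BK@(4,0)
Op 2: place WR@(0,2)
Op 3: place BQ@(1,3)
Op 4: place BB@(5,5)
Op 5: place WQ@(2,4)
Op 6: place WK@(2,5)
Op 7: remove (2,4)
Op 8: place WK@(1,4)
Op 9: place WK@(4,5)
Per-piece attacks for B:
  BQ@(1,3): attacks (1,4) (1,2) (1,1) (1,0) (2,3) (3,3) (4,3) (5,3) (0,3) (2,4) (3,5) (2,2) (3,1) (4,0) (0,4) (0,2) [ray(0,1) blocked at (1,4); ray(1,-1) blocked at (4,0); ray(-1,-1) blocked at (0,2)]
  BK@(4,0): attacks (4,1) (5,0) (3,0) (5,1) (3,1)
  BB@(5,5): attacks (4,4) (3,3) (2,2) (1,1) (0,0)
B attacks (1,1): yes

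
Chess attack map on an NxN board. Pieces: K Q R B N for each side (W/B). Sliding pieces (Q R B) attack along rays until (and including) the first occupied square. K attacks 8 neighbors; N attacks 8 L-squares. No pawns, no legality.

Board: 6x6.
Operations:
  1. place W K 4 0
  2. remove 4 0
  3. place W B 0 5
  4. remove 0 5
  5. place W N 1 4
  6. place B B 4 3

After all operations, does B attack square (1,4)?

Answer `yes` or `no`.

Answer: no

Derivation:
Op 1: place WK@(4,0)
Op 2: remove (4,0)
Op 3: place WB@(0,5)
Op 4: remove (0,5)
Op 5: place WN@(1,4)
Op 6: place BB@(4,3)
Per-piece attacks for B:
  BB@(4,3): attacks (5,4) (5,2) (3,4) (2,5) (3,2) (2,1) (1,0)
B attacks (1,4): no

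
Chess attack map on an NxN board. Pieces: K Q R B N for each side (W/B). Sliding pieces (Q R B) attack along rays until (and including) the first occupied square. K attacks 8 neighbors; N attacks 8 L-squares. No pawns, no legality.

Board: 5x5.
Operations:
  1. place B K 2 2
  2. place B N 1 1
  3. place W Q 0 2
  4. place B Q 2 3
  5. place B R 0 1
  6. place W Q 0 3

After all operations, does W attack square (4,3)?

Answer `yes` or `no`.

Answer: no

Derivation:
Op 1: place BK@(2,2)
Op 2: place BN@(1,1)
Op 3: place WQ@(0,2)
Op 4: place BQ@(2,3)
Op 5: place BR@(0,1)
Op 6: place WQ@(0,3)
Per-piece attacks for W:
  WQ@(0,2): attacks (0,3) (0,1) (1,2) (2,2) (1,3) (2,4) (1,1) [ray(0,1) blocked at (0,3); ray(0,-1) blocked at (0,1); ray(1,0) blocked at (2,2); ray(1,-1) blocked at (1,1)]
  WQ@(0,3): attacks (0,4) (0,2) (1,3) (2,3) (1,4) (1,2) (2,1) (3,0) [ray(0,-1) blocked at (0,2); ray(1,0) blocked at (2,3)]
W attacks (4,3): no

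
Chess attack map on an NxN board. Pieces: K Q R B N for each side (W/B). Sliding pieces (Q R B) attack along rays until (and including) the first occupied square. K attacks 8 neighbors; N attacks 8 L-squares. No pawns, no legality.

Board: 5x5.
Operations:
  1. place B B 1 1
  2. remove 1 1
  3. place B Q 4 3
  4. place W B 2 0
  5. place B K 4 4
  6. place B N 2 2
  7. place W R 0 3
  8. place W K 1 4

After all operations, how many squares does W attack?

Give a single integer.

Op 1: place BB@(1,1)
Op 2: remove (1,1)
Op 3: place BQ@(4,3)
Op 4: place WB@(2,0)
Op 5: place BK@(4,4)
Op 6: place BN@(2,2)
Op 7: place WR@(0,3)
Op 8: place WK@(1,4)
Per-piece attacks for W:
  WR@(0,3): attacks (0,4) (0,2) (0,1) (0,0) (1,3) (2,3) (3,3) (4,3) [ray(1,0) blocked at (4,3)]
  WK@(1,4): attacks (1,3) (2,4) (0,4) (2,3) (0,3)
  WB@(2,0): attacks (3,1) (4,2) (1,1) (0,2)
Union (13 distinct): (0,0) (0,1) (0,2) (0,3) (0,4) (1,1) (1,3) (2,3) (2,4) (3,1) (3,3) (4,2) (4,3)

Answer: 13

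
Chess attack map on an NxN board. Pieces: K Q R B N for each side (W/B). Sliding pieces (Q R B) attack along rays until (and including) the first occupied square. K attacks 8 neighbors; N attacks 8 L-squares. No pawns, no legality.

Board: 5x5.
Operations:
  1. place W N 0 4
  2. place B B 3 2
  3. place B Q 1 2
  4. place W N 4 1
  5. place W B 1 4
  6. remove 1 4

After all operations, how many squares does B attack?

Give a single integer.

Op 1: place WN@(0,4)
Op 2: place BB@(3,2)
Op 3: place BQ@(1,2)
Op 4: place WN@(4,1)
Op 5: place WB@(1,4)
Op 6: remove (1,4)
Per-piece attacks for B:
  BQ@(1,2): attacks (1,3) (1,4) (1,1) (1,0) (2,2) (3,2) (0,2) (2,3) (3,4) (2,1) (3,0) (0,3) (0,1) [ray(1,0) blocked at (3,2)]
  BB@(3,2): attacks (4,3) (4,1) (2,3) (1,4) (2,1) (1,0) [ray(1,-1) blocked at (4,1)]
Union (15 distinct): (0,1) (0,2) (0,3) (1,0) (1,1) (1,3) (1,4) (2,1) (2,2) (2,3) (3,0) (3,2) (3,4) (4,1) (4,3)

Answer: 15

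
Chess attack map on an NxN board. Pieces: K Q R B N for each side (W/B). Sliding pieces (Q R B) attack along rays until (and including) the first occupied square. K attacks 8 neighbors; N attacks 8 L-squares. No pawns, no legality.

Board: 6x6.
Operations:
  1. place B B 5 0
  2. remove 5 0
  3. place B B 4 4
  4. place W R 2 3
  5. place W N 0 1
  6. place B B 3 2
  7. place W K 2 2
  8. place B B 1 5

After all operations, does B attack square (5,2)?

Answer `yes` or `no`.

Answer: no

Derivation:
Op 1: place BB@(5,0)
Op 2: remove (5,0)
Op 3: place BB@(4,4)
Op 4: place WR@(2,3)
Op 5: place WN@(0,1)
Op 6: place BB@(3,2)
Op 7: place WK@(2,2)
Op 8: place BB@(1,5)
Per-piece attacks for B:
  BB@(1,5): attacks (2,4) (3,3) (4,2) (5,1) (0,4)
  BB@(3,2): attacks (4,3) (5,4) (4,1) (5,0) (2,3) (2,1) (1,0) [ray(-1,1) blocked at (2,3)]
  BB@(4,4): attacks (5,5) (5,3) (3,5) (3,3) (2,2) [ray(-1,-1) blocked at (2,2)]
B attacks (5,2): no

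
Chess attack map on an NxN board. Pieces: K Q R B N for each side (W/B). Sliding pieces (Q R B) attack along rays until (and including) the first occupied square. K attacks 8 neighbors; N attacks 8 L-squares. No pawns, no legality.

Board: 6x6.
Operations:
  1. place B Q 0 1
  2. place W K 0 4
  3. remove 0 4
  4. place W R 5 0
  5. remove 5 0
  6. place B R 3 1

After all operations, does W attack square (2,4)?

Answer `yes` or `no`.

Answer: no

Derivation:
Op 1: place BQ@(0,1)
Op 2: place WK@(0,4)
Op 3: remove (0,4)
Op 4: place WR@(5,0)
Op 5: remove (5,0)
Op 6: place BR@(3,1)
Per-piece attacks for W:
W attacks (2,4): no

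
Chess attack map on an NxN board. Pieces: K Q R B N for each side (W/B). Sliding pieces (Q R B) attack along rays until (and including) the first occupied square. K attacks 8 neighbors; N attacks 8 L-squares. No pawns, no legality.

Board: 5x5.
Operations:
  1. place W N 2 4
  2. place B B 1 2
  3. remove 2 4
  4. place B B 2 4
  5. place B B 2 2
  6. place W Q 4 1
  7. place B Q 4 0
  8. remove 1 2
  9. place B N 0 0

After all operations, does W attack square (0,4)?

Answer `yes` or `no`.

Op 1: place WN@(2,4)
Op 2: place BB@(1,2)
Op 3: remove (2,4)
Op 4: place BB@(2,4)
Op 5: place BB@(2,2)
Op 6: place WQ@(4,1)
Op 7: place BQ@(4,0)
Op 8: remove (1,2)
Op 9: place BN@(0,0)
Per-piece attacks for W:
  WQ@(4,1): attacks (4,2) (4,3) (4,4) (4,0) (3,1) (2,1) (1,1) (0,1) (3,2) (2,3) (1,4) (3,0) [ray(0,-1) blocked at (4,0)]
W attacks (0,4): no

Answer: no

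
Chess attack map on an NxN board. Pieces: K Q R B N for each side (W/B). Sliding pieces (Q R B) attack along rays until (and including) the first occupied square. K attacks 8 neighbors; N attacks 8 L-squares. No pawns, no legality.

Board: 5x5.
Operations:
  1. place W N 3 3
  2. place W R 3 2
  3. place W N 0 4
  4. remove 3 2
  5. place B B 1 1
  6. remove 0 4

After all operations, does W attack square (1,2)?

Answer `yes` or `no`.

Op 1: place WN@(3,3)
Op 2: place WR@(3,2)
Op 3: place WN@(0,4)
Op 4: remove (3,2)
Op 5: place BB@(1,1)
Op 6: remove (0,4)
Per-piece attacks for W:
  WN@(3,3): attacks (1,4) (4,1) (2,1) (1,2)
W attacks (1,2): yes

Answer: yes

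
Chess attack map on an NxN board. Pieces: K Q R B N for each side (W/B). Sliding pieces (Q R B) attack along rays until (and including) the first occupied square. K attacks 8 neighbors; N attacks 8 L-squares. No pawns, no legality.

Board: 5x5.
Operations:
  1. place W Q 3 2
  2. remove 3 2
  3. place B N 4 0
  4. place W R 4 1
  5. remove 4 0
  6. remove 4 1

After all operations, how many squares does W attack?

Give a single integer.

Answer: 0

Derivation:
Op 1: place WQ@(3,2)
Op 2: remove (3,2)
Op 3: place BN@(4,0)
Op 4: place WR@(4,1)
Op 5: remove (4,0)
Op 6: remove (4,1)
Per-piece attacks for W:
Union (0 distinct): (none)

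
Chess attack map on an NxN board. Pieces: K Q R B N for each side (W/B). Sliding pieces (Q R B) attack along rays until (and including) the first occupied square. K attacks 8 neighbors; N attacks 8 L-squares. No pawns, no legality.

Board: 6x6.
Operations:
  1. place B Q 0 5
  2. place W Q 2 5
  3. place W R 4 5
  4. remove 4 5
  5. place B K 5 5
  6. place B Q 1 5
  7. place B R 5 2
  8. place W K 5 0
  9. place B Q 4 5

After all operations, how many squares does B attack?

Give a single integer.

Op 1: place BQ@(0,5)
Op 2: place WQ@(2,5)
Op 3: place WR@(4,5)
Op 4: remove (4,5)
Op 5: place BK@(5,5)
Op 6: place BQ@(1,5)
Op 7: place BR@(5,2)
Op 8: place WK@(5,0)
Op 9: place BQ@(4,5)
Per-piece attacks for B:
  BQ@(0,5): attacks (0,4) (0,3) (0,2) (0,1) (0,0) (1,5) (1,4) (2,3) (3,2) (4,1) (5,0) [ray(1,0) blocked at (1,5); ray(1,-1) blocked at (5,0)]
  BQ@(1,5): attacks (1,4) (1,3) (1,2) (1,1) (1,0) (2,5) (0,5) (2,4) (3,3) (4,2) (5,1) (0,4) [ray(1,0) blocked at (2,5); ray(-1,0) blocked at (0,5)]
  BQ@(4,5): attacks (4,4) (4,3) (4,2) (4,1) (4,0) (5,5) (3,5) (2,5) (5,4) (3,4) (2,3) (1,2) (0,1) [ray(1,0) blocked at (5,5); ray(-1,0) blocked at (2,5)]
  BR@(5,2): attacks (5,3) (5,4) (5,5) (5,1) (5,0) (4,2) (3,2) (2,2) (1,2) (0,2) [ray(0,1) blocked at (5,5); ray(0,-1) blocked at (5,0)]
  BK@(5,5): attacks (5,4) (4,5) (4,4)
Union (31 distinct): (0,0) (0,1) (0,2) (0,3) (0,4) (0,5) (1,0) (1,1) (1,2) (1,3) (1,4) (1,5) (2,2) (2,3) (2,4) (2,5) (3,2) (3,3) (3,4) (3,5) (4,0) (4,1) (4,2) (4,3) (4,4) (4,5) (5,0) (5,1) (5,3) (5,4) (5,5)

Answer: 31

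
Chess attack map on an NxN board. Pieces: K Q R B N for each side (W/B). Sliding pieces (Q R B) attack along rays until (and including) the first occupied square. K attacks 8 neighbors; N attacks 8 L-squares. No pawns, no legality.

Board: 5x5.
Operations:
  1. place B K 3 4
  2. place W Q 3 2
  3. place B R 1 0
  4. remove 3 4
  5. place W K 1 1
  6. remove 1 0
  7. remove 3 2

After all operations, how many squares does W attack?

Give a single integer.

Answer: 8

Derivation:
Op 1: place BK@(3,4)
Op 2: place WQ@(3,2)
Op 3: place BR@(1,0)
Op 4: remove (3,4)
Op 5: place WK@(1,1)
Op 6: remove (1,0)
Op 7: remove (3,2)
Per-piece attacks for W:
  WK@(1,1): attacks (1,2) (1,0) (2,1) (0,1) (2,2) (2,0) (0,2) (0,0)
Union (8 distinct): (0,0) (0,1) (0,2) (1,0) (1,2) (2,0) (2,1) (2,2)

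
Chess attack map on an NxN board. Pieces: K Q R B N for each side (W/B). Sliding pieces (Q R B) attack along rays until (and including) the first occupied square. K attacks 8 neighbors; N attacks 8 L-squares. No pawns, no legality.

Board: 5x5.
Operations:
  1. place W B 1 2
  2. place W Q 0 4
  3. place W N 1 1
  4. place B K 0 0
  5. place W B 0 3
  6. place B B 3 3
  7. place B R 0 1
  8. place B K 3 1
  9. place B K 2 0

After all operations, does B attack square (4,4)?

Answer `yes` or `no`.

Answer: yes

Derivation:
Op 1: place WB@(1,2)
Op 2: place WQ@(0,4)
Op 3: place WN@(1,1)
Op 4: place BK@(0,0)
Op 5: place WB@(0,3)
Op 6: place BB@(3,3)
Op 7: place BR@(0,1)
Op 8: place BK@(3,1)
Op 9: place BK@(2,0)
Per-piece attacks for B:
  BK@(0,0): attacks (0,1) (1,0) (1,1)
  BR@(0,1): attacks (0,2) (0,3) (0,0) (1,1) [ray(0,1) blocked at (0,3); ray(0,-1) blocked at (0,0); ray(1,0) blocked at (1,1)]
  BK@(2,0): attacks (2,1) (3,0) (1,0) (3,1) (1,1)
  BK@(3,1): attacks (3,2) (3,0) (4,1) (2,1) (4,2) (4,0) (2,2) (2,0)
  BB@(3,3): attacks (4,4) (4,2) (2,4) (2,2) (1,1) [ray(-1,-1) blocked at (1,1)]
B attacks (4,4): yes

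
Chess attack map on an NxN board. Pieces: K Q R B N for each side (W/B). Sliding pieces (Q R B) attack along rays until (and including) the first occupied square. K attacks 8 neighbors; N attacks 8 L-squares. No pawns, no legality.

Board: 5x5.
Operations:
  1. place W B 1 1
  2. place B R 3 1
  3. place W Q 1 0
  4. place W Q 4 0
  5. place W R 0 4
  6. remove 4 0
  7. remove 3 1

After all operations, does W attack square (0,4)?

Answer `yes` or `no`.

Answer: no

Derivation:
Op 1: place WB@(1,1)
Op 2: place BR@(3,1)
Op 3: place WQ@(1,0)
Op 4: place WQ@(4,0)
Op 5: place WR@(0,4)
Op 6: remove (4,0)
Op 7: remove (3,1)
Per-piece attacks for W:
  WR@(0,4): attacks (0,3) (0,2) (0,1) (0,0) (1,4) (2,4) (3,4) (4,4)
  WQ@(1,0): attacks (1,1) (2,0) (3,0) (4,0) (0,0) (2,1) (3,2) (4,3) (0,1) [ray(0,1) blocked at (1,1)]
  WB@(1,1): attacks (2,2) (3,3) (4,4) (2,0) (0,2) (0,0)
W attacks (0,4): no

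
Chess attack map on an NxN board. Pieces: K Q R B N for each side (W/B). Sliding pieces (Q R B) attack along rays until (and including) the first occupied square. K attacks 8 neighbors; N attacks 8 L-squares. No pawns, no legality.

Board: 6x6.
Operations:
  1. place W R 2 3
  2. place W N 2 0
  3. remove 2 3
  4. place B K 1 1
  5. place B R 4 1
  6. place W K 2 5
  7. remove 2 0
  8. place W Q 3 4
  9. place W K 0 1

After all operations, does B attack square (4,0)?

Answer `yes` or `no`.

Op 1: place WR@(2,3)
Op 2: place WN@(2,0)
Op 3: remove (2,3)
Op 4: place BK@(1,1)
Op 5: place BR@(4,1)
Op 6: place WK@(2,5)
Op 7: remove (2,0)
Op 8: place WQ@(3,4)
Op 9: place WK@(0,1)
Per-piece attacks for B:
  BK@(1,1): attacks (1,2) (1,0) (2,1) (0,1) (2,2) (2,0) (0,2) (0,0)
  BR@(4,1): attacks (4,2) (4,3) (4,4) (4,5) (4,0) (5,1) (3,1) (2,1) (1,1) [ray(-1,0) blocked at (1,1)]
B attacks (4,0): yes

Answer: yes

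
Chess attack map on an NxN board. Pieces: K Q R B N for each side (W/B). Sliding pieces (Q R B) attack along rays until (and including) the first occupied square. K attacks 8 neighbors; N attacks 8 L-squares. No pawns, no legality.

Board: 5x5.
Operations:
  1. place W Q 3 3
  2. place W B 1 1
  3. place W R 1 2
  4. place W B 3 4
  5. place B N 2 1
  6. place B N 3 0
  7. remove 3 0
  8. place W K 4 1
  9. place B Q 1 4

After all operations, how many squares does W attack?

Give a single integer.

Answer: 20

Derivation:
Op 1: place WQ@(3,3)
Op 2: place WB@(1,1)
Op 3: place WR@(1,2)
Op 4: place WB@(3,4)
Op 5: place BN@(2,1)
Op 6: place BN@(3,0)
Op 7: remove (3,0)
Op 8: place WK@(4,1)
Op 9: place BQ@(1,4)
Per-piece attacks for W:
  WB@(1,1): attacks (2,2) (3,3) (2,0) (0,2) (0,0) [ray(1,1) blocked at (3,3)]
  WR@(1,2): attacks (1,3) (1,4) (1,1) (2,2) (3,2) (4,2) (0,2) [ray(0,1) blocked at (1,4); ray(0,-1) blocked at (1,1)]
  WQ@(3,3): attacks (3,4) (3,2) (3,1) (3,0) (4,3) (2,3) (1,3) (0,3) (4,4) (4,2) (2,4) (2,2) (1,1) [ray(0,1) blocked at (3,4); ray(-1,-1) blocked at (1,1)]
  WB@(3,4): attacks (4,3) (2,3) (1,2) [ray(-1,-1) blocked at (1,2)]
  WK@(4,1): attacks (4,2) (4,0) (3,1) (3,2) (3,0)
Union (20 distinct): (0,0) (0,2) (0,3) (1,1) (1,2) (1,3) (1,4) (2,0) (2,2) (2,3) (2,4) (3,0) (3,1) (3,2) (3,3) (3,4) (4,0) (4,2) (4,3) (4,4)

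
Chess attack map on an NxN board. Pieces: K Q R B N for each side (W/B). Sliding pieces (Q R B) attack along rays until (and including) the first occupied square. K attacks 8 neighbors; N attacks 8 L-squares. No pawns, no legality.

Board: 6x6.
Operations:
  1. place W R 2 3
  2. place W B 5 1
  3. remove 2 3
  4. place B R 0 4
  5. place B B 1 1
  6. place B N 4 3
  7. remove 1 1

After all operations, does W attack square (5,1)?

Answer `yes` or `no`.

Answer: no

Derivation:
Op 1: place WR@(2,3)
Op 2: place WB@(5,1)
Op 3: remove (2,3)
Op 4: place BR@(0,4)
Op 5: place BB@(1,1)
Op 6: place BN@(4,3)
Op 7: remove (1,1)
Per-piece attacks for W:
  WB@(5,1): attacks (4,2) (3,3) (2,4) (1,5) (4,0)
W attacks (5,1): no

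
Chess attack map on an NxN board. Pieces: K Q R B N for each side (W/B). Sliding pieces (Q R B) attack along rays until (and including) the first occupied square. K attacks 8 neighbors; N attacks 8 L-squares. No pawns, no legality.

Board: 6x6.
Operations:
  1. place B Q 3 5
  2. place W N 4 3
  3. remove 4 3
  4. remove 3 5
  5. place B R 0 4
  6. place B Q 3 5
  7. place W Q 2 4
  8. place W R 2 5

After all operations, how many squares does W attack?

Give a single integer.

Op 1: place BQ@(3,5)
Op 2: place WN@(4,3)
Op 3: remove (4,3)
Op 4: remove (3,5)
Op 5: place BR@(0,4)
Op 6: place BQ@(3,5)
Op 7: place WQ@(2,4)
Op 8: place WR@(2,5)
Per-piece attacks for W:
  WQ@(2,4): attacks (2,5) (2,3) (2,2) (2,1) (2,0) (3,4) (4,4) (5,4) (1,4) (0,4) (3,5) (3,3) (4,2) (5,1) (1,5) (1,3) (0,2) [ray(0,1) blocked at (2,5); ray(-1,0) blocked at (0,4); ray(1,1) blocked at (3,5)]
  WR@(2,5): attacks (2,4) (3,5) (1,5) (0,5) [ray(0,-1) blocked at (2,4); ray(1,0) blocked at (3,5)]
Union (19 distinct): (0,2) (0,4) (0,5) (1,3) (1,4) (1,5) (2,0) (2,1) (2,2) (2,3) (2,4) (2,5) (3,3) (3,4) (3,5) (4,2) (4,4) (5,1) (5,4)

Answer: 19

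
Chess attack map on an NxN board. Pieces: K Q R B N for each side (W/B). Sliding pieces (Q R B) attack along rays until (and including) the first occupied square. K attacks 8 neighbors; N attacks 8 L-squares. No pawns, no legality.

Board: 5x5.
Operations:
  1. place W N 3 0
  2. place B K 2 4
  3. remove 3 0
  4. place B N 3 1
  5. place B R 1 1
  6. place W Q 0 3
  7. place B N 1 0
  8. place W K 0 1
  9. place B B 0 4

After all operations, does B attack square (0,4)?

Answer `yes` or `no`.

Op 1: place WN@(3,0)
Op 2: place BK@(2,4)
Op 3: remove (3,0)
Op 4: place BN@(3,1)
Op 5: place BR@(1,1)
Op 6: place WQ@(0,3)
Op 7: place BN@(1,0)
Op 8: place WK@(0,1)
Op 9: place BB@(0,4)
Per-piece attacks for B:
  BB@(0,4): attacks (1,3) (2,2) (3,1) [ray(1,-1) blocked at (3,1)]
  BN@(1,0): attacks (2,2) (3,1) (0,2)
  BR@(1,1): attacks (1,2) (1,3) (1,4) (1,0) (2,1) (3,1) (0,1) [ray(0,-1) blocked at (1,0); ray(1,0) blocked at (3,1); ray(-1,0) blocked at (0,1)]
  BK@(2,4): attacks (2,3) (3,4) (1,4) (3,3) (1,3)
  BN@(3,1): attacks (4,3) (2,3) (1,2) (1,0)
B attacks (0,4): no

Answer: no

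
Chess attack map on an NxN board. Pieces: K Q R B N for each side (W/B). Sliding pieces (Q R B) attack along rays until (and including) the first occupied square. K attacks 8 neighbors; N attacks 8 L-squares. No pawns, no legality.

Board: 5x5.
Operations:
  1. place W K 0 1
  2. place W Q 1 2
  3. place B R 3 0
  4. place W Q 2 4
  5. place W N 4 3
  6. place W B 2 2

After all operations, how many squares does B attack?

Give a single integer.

Answer: 8

Derivation:
Op 1: place WK@(0,1)
Op 2: place WQ@(1,2)
Op 3: place BR@(3,0)
Op 4: place WQ@(2,4)
Op 5: place WN@(4,3)
Op 6: place WB@(2,2)
Per-piece attacks for B:
  BR@(3,0): attacks (3,1) (3,2) (3,3) (3,4) (4,0) (2,0) (1,0) (0,0)
Union (8 distinct): (0,0) (1,0) (2,0) (3,1) (3,2) (3,3) (3,4) (4,0)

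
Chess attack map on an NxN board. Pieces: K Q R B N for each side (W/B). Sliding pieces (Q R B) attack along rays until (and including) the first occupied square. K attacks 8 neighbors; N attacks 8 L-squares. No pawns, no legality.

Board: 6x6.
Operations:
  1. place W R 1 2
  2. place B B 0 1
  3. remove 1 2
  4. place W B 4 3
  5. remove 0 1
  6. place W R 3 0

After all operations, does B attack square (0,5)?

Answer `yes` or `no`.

Op 1: place WR@(1,2)
Op 2: place BB@(0,1)
Op 3: remove (1,2)
Op 4: place WB@(4,3)
Op 5: remove (0,1)
Op 6: place WR@(3,0)
Per-piece attacks for B:
B attacks (0,5): no

Answer: no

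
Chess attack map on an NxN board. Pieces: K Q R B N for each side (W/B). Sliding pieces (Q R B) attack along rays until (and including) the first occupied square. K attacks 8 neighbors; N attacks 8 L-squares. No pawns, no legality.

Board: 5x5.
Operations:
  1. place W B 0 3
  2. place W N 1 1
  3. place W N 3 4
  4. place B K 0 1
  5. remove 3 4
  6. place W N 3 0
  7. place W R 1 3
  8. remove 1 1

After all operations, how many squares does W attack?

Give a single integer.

Answer: 12

Derivation:
Op 1: place WB@(0,3)
Op 2: place WN@(1,1)
Op 3: place WN@(3,4)
Op 4: place BK@(0,1)
Op 5: remove (3,4)
Op 6: place WN@(3,0)
Op 7: place WR@(1,3)
Op 8: remove (1,1)
Per-piece attacks for W:
  WB@(0,3): attacks (1,4) (1,2) (2,1) (3,0) [ray(1,-1) blocked at (3,0)]
  WR@(1,3): attacks (1,4) (1,2) (1,1) (1,0) (2,3) (3,3) (4,3) (0,3) [ray(-1,0) blocked at (0,3)]
  WN@(3,0): attacks (4,2) (2,2) (1,1)
Union (12 distinct): (0,3) (1,0) (1,1) (1,2) (1,4) (2,1) (2,2) (2,3) (3,0) (3,3) (4,2) (4,3)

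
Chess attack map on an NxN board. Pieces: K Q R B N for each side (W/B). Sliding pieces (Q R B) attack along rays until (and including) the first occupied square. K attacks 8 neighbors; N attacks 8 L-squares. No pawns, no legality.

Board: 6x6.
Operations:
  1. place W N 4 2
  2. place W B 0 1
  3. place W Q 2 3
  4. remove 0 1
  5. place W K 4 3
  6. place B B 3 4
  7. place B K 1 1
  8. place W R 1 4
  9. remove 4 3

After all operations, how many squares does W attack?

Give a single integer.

Op 1: place WN@(4,2)
Op 2: place WB@(0,1)
Op 3: place WQ@(2,3)
Op 4: remove (0,1)
Op 5: place WK@(4,3)
Op 6: place BB@(3,4)
Op 7: place BK@(1,1)
Op 8: place WR@(1,4)
Op 9: remove (4,3)
Per-piece attacks for W:
  WR@(1,4): attacks (1,5) (1,3) (1,2) (1,1) (2,4) (3,4) (0,4) [ray(0,-1) blocked at (1,1); ray(1,0) blocked at (3,4)]
  WQ@(2,3): attacks (2,4) (2,5) (2,2) (2,1) (2,0) (3,3) (4,3) (5,3) (1,3) (0,3) (3,4) (3,2) (4,1) (5,0) (1,4) (1,2) (0,1) [ray(1,1) blocked at (3,4); ray(-1,1) blocked at (1,4)]
  WN@(4,2): attacks (5,4) (3,4) (2,3) (5,0) (3,0) (2,1)
Union (23 distinct): (0,1) (0,3) (0,4) (1,1) (1,2) (1,3) (1,4) (1,5) (2,0) (2,1) (2,2) (2,3) (2,4) (2,5) (3,0) (3,2) (3,3) (3,4) (4,1) (4,3) (5,0) (5,3) (5,4)

Answer: 23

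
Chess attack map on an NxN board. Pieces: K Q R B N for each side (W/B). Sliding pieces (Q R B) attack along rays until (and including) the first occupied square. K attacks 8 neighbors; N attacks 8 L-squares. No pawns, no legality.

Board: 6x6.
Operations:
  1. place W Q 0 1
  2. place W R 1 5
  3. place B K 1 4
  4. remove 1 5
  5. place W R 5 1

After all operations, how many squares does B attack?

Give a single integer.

Answer: 8

Derivation:
Op 1: place WQ@(0,1)
Op 2: place WR@(1,5)
Op 3: place BK@(1,4)
Op 4: remove (1,5)
Op 5: place WR@(5,1)
Per-piece attacks for B:
  BK@(1,4): attacks (1,5) (1,3) (2,4) (0,4) (2,5) (2,3) (0,5) (0,3)
Union (8 distinct): (0,3) (0,4) (0,5) (1,3) (1,5) (2,3) (2,4) (2,5)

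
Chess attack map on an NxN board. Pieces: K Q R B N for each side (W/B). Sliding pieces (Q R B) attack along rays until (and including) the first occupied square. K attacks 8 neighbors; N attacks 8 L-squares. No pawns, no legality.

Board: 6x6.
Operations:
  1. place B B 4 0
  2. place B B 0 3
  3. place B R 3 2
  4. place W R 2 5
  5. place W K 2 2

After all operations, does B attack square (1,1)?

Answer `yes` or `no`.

Op 1: place BB@(4,0)
Op 2: place BB@(0,3)
Op 3: place BR@(3,2)
Op 4: place WR@(2,5)
Op 5: place WK@(2,2)
Per-piece attacks for B:
  BB@(0,3): attacks (1,4) (2,5) (1,2) (2,1) (3,0) [ray(1,1) blocked at (2,5)]
  BR@(3,2): attacks (3,3) (3,4) (3,5) (3,1) (3,0) (4,2) (5,2) (2,2) [ray(-1,0) blocked at (2,2)]
  BB@(4,0): attacks (5,1) (3,1) (2,2) [ray(-1,1) blocked at (2,2)]
B attacks (1,1): no

Answer: no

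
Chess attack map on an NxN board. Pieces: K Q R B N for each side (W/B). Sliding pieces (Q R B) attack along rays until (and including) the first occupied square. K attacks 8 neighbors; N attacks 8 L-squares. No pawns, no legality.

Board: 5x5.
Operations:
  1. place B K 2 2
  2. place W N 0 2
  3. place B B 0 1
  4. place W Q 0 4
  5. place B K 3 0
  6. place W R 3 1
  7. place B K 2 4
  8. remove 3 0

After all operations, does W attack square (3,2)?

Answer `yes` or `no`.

Answer: yes

Derivation:
Op 1: place BK@(2,2)
Op 2: place WN@(0,2)
Op 3: place BB@(0,1)
Op 4: place WQ@(0,4)
Op 5: place BK@(3,0)
Op 6: place WR@(3,1)
Op 7: place BK@(2,4)
Op 8: remove (3,0)
Per-piece attacks for W:
  WN@(0,2): attacks (1,4) (2,3) (1,0) (2,1)
  WQ@(0,4): attacks (0,3) (0,2) (1,4) (2,4) (1,3) (2,2) [ray(0,-1) blocked at (0,2); ray(1,0) blocked at (2,4); ray(1,-1) blocked at (2,2)]
  WR@(3,1): attacks (3,2) (3,3) (3,4) (3,0) (4,1) (2,1) (1,1) (0,1) [ray(-1,0) blocked at (0,1)]
W attacks (3,2): yes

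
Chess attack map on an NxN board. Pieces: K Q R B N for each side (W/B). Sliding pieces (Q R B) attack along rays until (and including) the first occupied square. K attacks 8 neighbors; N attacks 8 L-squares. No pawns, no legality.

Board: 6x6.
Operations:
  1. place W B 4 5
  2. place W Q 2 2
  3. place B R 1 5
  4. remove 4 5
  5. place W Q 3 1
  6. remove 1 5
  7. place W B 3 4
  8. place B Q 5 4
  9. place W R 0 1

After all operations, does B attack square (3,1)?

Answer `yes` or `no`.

Op 1: place WB@(4,5)
Op 2: place WQ@(2,2)
Op 3: place BR@(1,5)
Op 4: remove (4,5)
Op 5: place WQ@(3,1)
Op 6: remove (1,5)
Op 7: place WB@(3,4)
Op 8: place BQ@(5,4)
Op 9: place WR@(0,1)
Per-piece attacks for B:
  BQ@(5,4): attacks (5,5) (5,3) (5,2) (5,1) (5,0) (4,4) (3,4) (4,5) (4,3) (3,2) (2,1) (1,0) [ray(-1,0) blocked at (3,4)]
B attacks (3,1): no

Answer: no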